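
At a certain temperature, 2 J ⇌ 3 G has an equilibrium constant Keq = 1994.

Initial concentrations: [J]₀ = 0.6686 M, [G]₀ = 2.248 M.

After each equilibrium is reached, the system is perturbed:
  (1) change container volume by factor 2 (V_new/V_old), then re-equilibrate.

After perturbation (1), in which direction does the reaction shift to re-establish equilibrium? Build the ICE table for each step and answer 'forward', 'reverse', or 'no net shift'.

Direction: forward

Q₀ = 25.41 vs Keq = 1994 ⇒ Q<K, forward
Step 1:
                  J         G
  I          0.6686     2.248
  C         -0.5481    0.8222
  E          0.1205      3.07
  solve Keq expr → x = 0.2741; check Q = 1994
Then change container volume by factor 2 (V_new/V_old).
Step 2:
                  J         G
  I         0.06024     1.535
  C         -0.0166    0.0249
  E         0.04363      1.56
  solve Keq expr → x = 0.008301; check Q = 1994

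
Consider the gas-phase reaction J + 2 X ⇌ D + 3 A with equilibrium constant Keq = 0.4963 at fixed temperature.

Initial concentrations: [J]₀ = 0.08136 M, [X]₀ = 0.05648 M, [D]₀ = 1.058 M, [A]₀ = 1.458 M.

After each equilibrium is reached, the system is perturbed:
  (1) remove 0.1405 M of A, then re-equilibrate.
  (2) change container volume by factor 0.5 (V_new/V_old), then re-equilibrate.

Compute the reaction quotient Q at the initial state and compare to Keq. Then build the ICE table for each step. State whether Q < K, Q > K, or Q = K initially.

Q₀ = 1.2634e+04 vs Keq = 0.4963 ⇒ Q>K, reverse
Step 1:
                  J         X         D         A
  init      0.08136   0.05648     1.058     1.458
  Δ          0.3179    0.6358   -0.3179   -0.9536
  eq         0.3992    0.6922    0.7401    0.5044
  solve Keq expr → x = -0.3179; check Q = 0.4963
Then remove 0.1405 M of A.
Step 2:
                  J         X         D         A
  init       0.3992    0.6922    0.7401    0.3639
  Δ        -0.03058  -0.06115   0.03058   0.09173
  eq         0.3687    0.6311    0.7707    0.4556
  solve Keq expr → x = 0.03058; check Q = 0.4963
Then change container volume by factor 0.5 (V_new/V_old).
Step 3:
                  J         X         D         A
  init       0.7373     1.262     1.541    0.9112
  Δ         0.04412   0.08823  -0.04412   -0.1324
  eq         0.7815      1.35     1.497    0.7788
  solve Keq expr → x = -0.04412; check Q = 0.4963

Q₀ = 1.2634e+04; Q > K (proceeds reverse)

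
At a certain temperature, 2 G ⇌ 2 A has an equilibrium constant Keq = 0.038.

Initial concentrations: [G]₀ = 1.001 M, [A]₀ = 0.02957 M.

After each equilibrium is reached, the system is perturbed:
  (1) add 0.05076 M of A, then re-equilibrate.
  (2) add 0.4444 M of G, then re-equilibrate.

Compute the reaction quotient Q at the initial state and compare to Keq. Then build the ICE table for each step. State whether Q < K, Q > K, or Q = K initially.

Q₀ = 8.7264e-04; Q < K (proceeds forward)

Q₀ = 8.7264e-04 vs Keq = 0.038 ⇒ Q<K, forward
Step 1:
                   G          A
  init         1.001    0.02957
  Δ          -0.1386     0.1386
  eq          0.8624     0.1681
  solve Keq expr → x = 0.06928; check Q = 0.038
Then add 0.05076 M of A.
Step 2:
                   G          A
  init        0.8624     0.2189
  Δ          0.04248   -0.04248
  eq          0.9049     0.1764
  solve Keq expr → x = -0.02124; check Q = 0.038
Then add 0.4444 M of G.
Step 3:
                   G          A
  init         1.349     0.1764
  Δ          -0.0725     0.0725
  eq           1.277     0.2489
  solve Keq expr → x = 0.03625; check Q = 0.038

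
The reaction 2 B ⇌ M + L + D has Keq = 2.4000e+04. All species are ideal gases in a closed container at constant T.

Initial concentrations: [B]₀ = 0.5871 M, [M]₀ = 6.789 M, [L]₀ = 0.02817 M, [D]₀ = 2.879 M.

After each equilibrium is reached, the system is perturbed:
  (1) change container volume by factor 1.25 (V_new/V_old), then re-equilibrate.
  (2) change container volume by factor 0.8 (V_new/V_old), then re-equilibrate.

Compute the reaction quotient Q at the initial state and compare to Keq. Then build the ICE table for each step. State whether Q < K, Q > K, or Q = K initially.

Q₀ = 1.597; Q < K (proceeds forward)

Q₀ = 1.597 vs Keq = 2.4000e+04 ⇒ Q<K, forward
Step 1:
                   B          M          L          D
  I           0.5871      6.789    0.02817      2.879
  C            -0.57      0.285      0.285      0.285
  E          0.01709      7.074     0.3132      3.164
  solve Keq expr → x = 0.285; check Q = 2.4000e+04
Then change container volume by factor 1.25 (V_new/V_old).
Step 2:
                   B          M          L          D
  I          0.01367      5.659     0.2505      2.531
  C        -0.001424 7.1177e-04 7.1177e-04 7.1177e-04
  E          0.01225       5.66     0.2513      2.532
  solve Keq expr → x = 7.1177e-04; check Q = 2.4000e+04
Then change container volume by factor 0.8 (V_new/V_old).
Step 3:
                   B          M          L          D
  I          0.01531      7.075     0.3141      3.165
  C         0.001779 -8.8971e-04 -8.8971e-04 -8.8971e-04
  E          0.01709      7.074     0.3132      3.164
  solve Keq expr → x = -8.8971e-04; check Q = 2.4000e+04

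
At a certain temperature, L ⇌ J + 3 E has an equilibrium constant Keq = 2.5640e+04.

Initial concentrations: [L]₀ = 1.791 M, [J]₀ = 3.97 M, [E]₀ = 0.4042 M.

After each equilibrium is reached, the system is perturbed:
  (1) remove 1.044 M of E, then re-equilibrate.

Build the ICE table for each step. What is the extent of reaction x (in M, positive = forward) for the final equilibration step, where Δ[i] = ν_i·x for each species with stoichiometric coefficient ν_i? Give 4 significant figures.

Q₀ = 0.1464 vs Keq = 2.5640e+04 ⇒ Q<K, forward
Step 1:
                  L         J         E
  I           1.791      3.97    0.4042
  C          -1.751     1.751     5.252
  E         0.04037     5.721     5.656
  solve Keq expr → x = 1.751; check Q = 2.5640e+04
Then remove 1.044 M of E.
Step 2:
                  L         J         E
  I         0.04037     5.721     4.612
  C        -0.01765   0.01765   0.05295
  E         0.02272     5.738     4.665
  solve Keq expr → x = 0.01765; check Q = 2.5640e+04

x = 0.01765 M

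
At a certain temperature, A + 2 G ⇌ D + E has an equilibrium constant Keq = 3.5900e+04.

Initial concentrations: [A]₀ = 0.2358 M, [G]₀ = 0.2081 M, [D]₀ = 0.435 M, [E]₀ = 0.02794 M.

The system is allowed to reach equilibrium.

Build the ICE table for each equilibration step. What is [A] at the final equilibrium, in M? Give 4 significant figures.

Q₀ = 1.19 vs Keq = 3.5900e+04 ⇒ Q<K, forward
Step 1:
                    A           G           D           E
  I            0.2358      0.2081       0.435     0.02794
  C           -0.1021     -0.2043      0.1021      0.1021
  E            0.1337    0.003816      0.5371      0.1301
  solve Keq expr → x = 0.1021; check Q = 3.5900e+04

[A]_eq = 0.1337 M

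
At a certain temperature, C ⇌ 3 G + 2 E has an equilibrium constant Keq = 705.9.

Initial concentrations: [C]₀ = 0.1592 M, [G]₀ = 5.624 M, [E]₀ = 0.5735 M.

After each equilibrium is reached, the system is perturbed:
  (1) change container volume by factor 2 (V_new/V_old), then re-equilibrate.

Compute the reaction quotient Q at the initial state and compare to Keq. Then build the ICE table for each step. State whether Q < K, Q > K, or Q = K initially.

Q₀ = 367.5; Q < K (proceeds forward)

Q₀ = 367.5 vs Keq = 705.9 ⇒ Q<K, forward
Step 1:
                  C         G         E
  init       0.1592     5.624    0.5735
  Δ        -0.04241    0.1272   0.08482
  eq         0.1168     5.751    0.6583
  solve Keq expr → x = 0.04241; check Q = 705.9
Then change container volume by factor 2 (V_new/V_old).
Step 2:
                  C         G         E
  init       0.0584     2.876    0.3292
  Δ        -0.05107    0.1532    0.1021
  eq       0.007322     3.029    0.4313
  solve Keq expr → x = 0.05107; check Q = 705.9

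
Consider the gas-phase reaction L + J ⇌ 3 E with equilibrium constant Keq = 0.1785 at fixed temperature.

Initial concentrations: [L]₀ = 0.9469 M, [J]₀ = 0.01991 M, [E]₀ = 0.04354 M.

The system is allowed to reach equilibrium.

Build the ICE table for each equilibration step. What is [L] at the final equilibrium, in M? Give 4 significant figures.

Q₀ = 0.004378 vs Keq = 0.1785 ⇒ Q<K, forward
Step 1:
                    L           J           E
  init         0.9469     0.01991     0.04354
  Δ          -0.01551    -0.01551     0.04654
  eq           0.9314    0.004397     0.09008
  solve Keq expr → x = 0.01551; check Q = 0.1785

[L]_eq = 0.9314 M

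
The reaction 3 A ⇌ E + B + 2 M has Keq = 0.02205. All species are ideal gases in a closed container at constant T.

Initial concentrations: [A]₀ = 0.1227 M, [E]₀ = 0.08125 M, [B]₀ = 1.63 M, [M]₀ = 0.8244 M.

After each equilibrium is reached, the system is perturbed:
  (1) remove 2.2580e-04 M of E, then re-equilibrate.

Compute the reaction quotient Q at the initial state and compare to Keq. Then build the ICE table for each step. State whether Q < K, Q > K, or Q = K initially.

Q₀ = 48.73 vs Keq = 0.02205 ⇒ Q>K, reverse
Step 1:
                   A          E          B          M
  init        0.1227    0.08125       1.63     0.8244
  Δ           0.2392   -0.07973   -0.07973    -0.1595
  eq          0.3619   0.001524       1.55     0.6649
  solve Keq expr → x = -0.07973; check Q = 0.02205
Then remove 2.2580e-04 M of E.
Step 2:
                   A          E          B          M
  init        0.3619   0.001299       1.55     0.6649
  Δ       -6.4641e-04 2.1547e-04 2.1547e-04 4.3094e-04
  eq          0.3612   0.001514       1.55     0.6654
  solve Keq expr → x = 2.1547e-04; check Q = 0.02205

Q₀ = 48.73; Q > K (proceeds reverse)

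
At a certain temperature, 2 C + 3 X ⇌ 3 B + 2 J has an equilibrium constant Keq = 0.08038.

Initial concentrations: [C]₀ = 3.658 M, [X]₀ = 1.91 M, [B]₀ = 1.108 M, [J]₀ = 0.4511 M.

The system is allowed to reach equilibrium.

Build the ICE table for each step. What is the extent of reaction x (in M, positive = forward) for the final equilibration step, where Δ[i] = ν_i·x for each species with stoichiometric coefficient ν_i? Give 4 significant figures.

x = 0.1652 M

Q₀ = 0.002969 vs Keq = 0.08038 ⇒ Q<K, forward
Step 1:
                    C           X           B           J
  Initial       3.658        1.91       1.108      0.4511
  Change      -0.3304     -0.4956      0.4956      0.3304
  Equil         3.328       1.414       1.604      0.7815
  solve Keq expr → x = 0.1652; check Q = 0.08038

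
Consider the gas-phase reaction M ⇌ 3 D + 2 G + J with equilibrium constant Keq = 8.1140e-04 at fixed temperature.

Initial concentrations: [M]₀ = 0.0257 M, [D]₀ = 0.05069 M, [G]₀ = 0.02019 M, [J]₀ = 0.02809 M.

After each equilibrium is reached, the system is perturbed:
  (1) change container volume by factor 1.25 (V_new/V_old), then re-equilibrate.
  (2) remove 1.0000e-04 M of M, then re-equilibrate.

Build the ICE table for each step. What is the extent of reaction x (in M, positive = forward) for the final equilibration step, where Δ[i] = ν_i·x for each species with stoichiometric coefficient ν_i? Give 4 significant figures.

x = -9.6850e-05 M

Q₀ = 5.8031e-08 vs Keq = 8.1140e-04 ⇒ Q<K, forward
Step 1:
                  M         D         G         J
  init       0.0257   0.05069   0.02019   0.02809
  Δ        -0.02505   0.07516   0.05011   0.02505
  eq      6.4526e-04    0.1259    0.0703   0.05314
  solve Keq expr → x = 0.02505; check Q = 8.1140e-04
Then change container volume by factor 1.25 (V_new/V_old).
Step 2:
                  M         D         G         J
  init    5.1621e-04    0.1007   0.05624   0.04252
  Δ       -3.3631e-04  0.001009 6.7263e-04 3.3631e-04
  eq      1.7989e-04    0.1017   0.05691   0.04285
  solve Keq expr → x = 3.3631e-04; check Q = 8.1140e-04
Then remove 1.0000e-04 M of M.
Step 3:
                  M         D         G         J
  init    7.9892e-05    0.1017   0.05691   0.04285
  Δ       9.6850e-05 -2.9055e-04 -1.9370e-04 -9.6850e-05
  eq      1.7674e-04    0.1014   0.05672   0.04276
  solve Keq expr → x = -9.6850e-05; check Q = 8.1140e-04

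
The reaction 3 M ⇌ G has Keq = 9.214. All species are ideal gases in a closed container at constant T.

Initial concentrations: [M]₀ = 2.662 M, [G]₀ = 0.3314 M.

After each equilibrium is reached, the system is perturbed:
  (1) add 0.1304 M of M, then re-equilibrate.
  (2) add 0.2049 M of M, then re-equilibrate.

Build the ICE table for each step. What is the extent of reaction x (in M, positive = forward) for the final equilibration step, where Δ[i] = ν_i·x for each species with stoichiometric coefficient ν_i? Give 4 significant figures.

x = 0.06512 M

Q₀ = 0.01757 vs Keq = 9.214 ⇒ Q<K, forward
Step 1:
                  M         G
  Initial     2.662    0.3314
  Change     -2.176    0.7254
  Equil      0.4859     1.057
  solve Keq expr → x = 0.7254; check Q = 9.214
Then add 0.1304 M of M.
Step 2:
                  M         G
  Initial    0.6163     1.057
  Change    -0.1241   0.04138
  Equil      0.4921     1.098
  solve Keq expr → x = 0.04138; check Q = 9.214
Then add 0.2049 M of M.
Step 3:
                  M         G
  Initial     0.697     1.098
  Change    -0.1954   0.06512
  Equil      0.5017     1.163
  solve Keq expr → x = 0.06512; check Q = 9.214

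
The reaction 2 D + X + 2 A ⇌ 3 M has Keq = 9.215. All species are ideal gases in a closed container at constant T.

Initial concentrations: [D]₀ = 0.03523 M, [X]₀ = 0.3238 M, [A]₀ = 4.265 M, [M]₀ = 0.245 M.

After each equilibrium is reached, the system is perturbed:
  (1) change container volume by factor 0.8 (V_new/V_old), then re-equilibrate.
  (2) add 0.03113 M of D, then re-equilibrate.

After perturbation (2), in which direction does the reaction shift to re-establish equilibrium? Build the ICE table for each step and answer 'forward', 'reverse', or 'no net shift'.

Direction: forward

Q₀ = 2.012 vs Keq = 9.215 ⇒ Q<K, forward
Step 1:
                    D           X           A           M
  I           0.03523      0.3238       4.265       0.245
  C          -0.01598   -0.007992    -0.01598     0.02398
  E           0.01925      0.3158       4.249       0.269
  solve Keq expr → x = 0.007992; check Q = 9.215
Then change container volume by factor 0.8 (V_new/V_old).
Step 2:
                    D           X           A           M
  I           0.02406      0.3948       5.311      0.3362
  C         -0.004199     -0.0021   -0.004199    0.006299
  E           0.01986      0.3927       5.307      0.3425
  solve Keq expr → x = 0.0021; check Q = 9.215
Then add 0.03113 M of D.
Step 3:
                    D           X           A           M
  I           0.05099      0.3927       5.307      0.3425
  C          -0.02697    -0.01349    -0.02697     0.04046
  E           0.02401      0.3792        5.28       0.383
  solve Keq expr → x = 0.01349; check Q = 9.215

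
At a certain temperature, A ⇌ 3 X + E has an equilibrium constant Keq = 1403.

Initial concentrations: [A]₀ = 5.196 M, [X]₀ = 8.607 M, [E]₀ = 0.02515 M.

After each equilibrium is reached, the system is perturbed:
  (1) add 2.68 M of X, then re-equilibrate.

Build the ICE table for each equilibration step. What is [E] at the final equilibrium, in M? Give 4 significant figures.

[E]_eq = 1.429 M

Q₀ = 3.086 vs Keq = 1403 ⇒ Q<K, forward
Step 1:
                  A         X         E
  init        5.196     8.607   0.02515
  Δ          -1.766     5.297     1.766
  eq           3.43      13.9     1.791
  solve Keq expr → x = 1.766; check Q = 1403
Then add 2.68 M of X.
Step 2:
                  A         X         E
  init         3.43     16.58     1.791
  Δ          0.3616    -1.085   -0.3616
  eq          3.792      15.5     1.429
  solve Keq expr → x = -0.3616; check Q = 1403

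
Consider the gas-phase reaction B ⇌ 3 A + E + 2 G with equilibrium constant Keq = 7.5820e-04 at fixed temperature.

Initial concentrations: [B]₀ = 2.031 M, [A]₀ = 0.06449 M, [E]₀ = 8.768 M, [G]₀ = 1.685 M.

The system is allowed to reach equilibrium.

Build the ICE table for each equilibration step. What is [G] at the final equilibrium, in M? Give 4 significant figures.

Q₀ = 0.003288 vs Keq = 7.5820e-04 ⇒ Q>K, reverse
Step 1:
                   B          A          E          G
  Initial      2.031    0.06449      8.768      1.685
  Change    0.008206   -0.02462  -0.008206   -0.01641
  Equil        2.039    0.03987       8.76      1.669
  solve Keq expr → x = -0.008206; check Q = 7.5820e-04

[G]_eq = 1.669 M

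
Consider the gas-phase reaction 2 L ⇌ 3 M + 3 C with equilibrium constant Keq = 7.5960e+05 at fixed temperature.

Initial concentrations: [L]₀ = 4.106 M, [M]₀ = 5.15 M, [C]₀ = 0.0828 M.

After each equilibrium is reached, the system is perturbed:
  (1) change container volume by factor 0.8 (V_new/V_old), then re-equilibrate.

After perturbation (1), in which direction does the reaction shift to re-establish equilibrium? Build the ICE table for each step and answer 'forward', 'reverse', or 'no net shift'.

Direction: reverse

Q₀ = 0.004599 vs Keq = 7.5960e+05 ⇒ Q<K, forward
Step 1:
                  L         M         C
  I           4.106      5.15    0.0828
  C          -3.601     5.401     5.401
  E          0.5051     10.55     5.484
  solve Keq expr → x = 1.8; check Q = 7.5960e+05
Then change container volume by factor 0.8 (V_new/V_old).
Step 2:
                  L         M         C
  I          0.6313     13.19     6.855
  C           0.241   -0.3615   -0.3615
  E          0.8723     12.83     6.494
  solve Keq expr → x = -0.1205; check Q = 7.5960e+05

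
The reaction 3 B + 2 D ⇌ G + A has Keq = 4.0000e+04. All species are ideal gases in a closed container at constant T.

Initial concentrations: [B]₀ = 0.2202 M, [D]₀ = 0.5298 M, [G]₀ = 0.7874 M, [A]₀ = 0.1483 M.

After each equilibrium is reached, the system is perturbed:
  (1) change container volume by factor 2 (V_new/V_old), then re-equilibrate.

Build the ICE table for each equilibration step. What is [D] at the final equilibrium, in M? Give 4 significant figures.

Q₀ = 38.96 vs Keq = 4.0000e+04 ⇒ Q<K, forward
Step 1:
                    B           D           G           A
  Initial      0.2202      0.5298      0.7874      0.1483
  Change      -0.1899     -0.1266     0.06332     0.06332
  Equil       0.03025      0.4032      0.8507      0.2116
  solve Keq expr → x = 0.06332; check Q = 4.0000e+04
Then change container volume by factor 2 (V_new/V_old).
Step 2:
                    B           D           G           A
  Initial     0.01513      0.2016      0.4254      0.1058
  Change      0.01371    0.009141   -0.004571   -0.004571
  Equil       0.02884      0.2107      0.4208      0.1012
  solve Keq expr → x = -0.004571; check Q = 4.0000e+04

[D]_eq = 0.2107 M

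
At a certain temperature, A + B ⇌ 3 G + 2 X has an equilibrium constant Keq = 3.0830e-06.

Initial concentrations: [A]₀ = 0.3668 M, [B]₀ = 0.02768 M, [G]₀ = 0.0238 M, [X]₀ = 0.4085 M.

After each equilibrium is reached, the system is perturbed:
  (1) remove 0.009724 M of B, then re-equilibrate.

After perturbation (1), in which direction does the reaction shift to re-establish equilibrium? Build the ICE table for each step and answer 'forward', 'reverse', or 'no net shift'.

Q₀ = 2.2157e-04 vs Keq = 3.0830e-06 ⇒ Q>K, reverse
Step 1:
                   A          B          G          X
  I           0.3668    0.02768     0.0238     0.4085
  C         0.005849   0.005849   -0.01755    -0.0117
  E           0.3726    0.03353   0.006254     0.3968
  solve Keq expr → x = -0.005849; check Q = 3.0830e-06
Then remove 0.009724 M of B.
Step 2:
                   A          B          G          X
  I           0.3726     0.0238   0.006254     0.3968
  C       2.1756e-04 2.1756e-04 -6.5269e-04 -4.3513e-04
  E           0.3729    0.02402   0.005602     0.3964
  solve Keq expr → x = -2.1756e-04; check Q = 3.0830e-06

Direction: reverse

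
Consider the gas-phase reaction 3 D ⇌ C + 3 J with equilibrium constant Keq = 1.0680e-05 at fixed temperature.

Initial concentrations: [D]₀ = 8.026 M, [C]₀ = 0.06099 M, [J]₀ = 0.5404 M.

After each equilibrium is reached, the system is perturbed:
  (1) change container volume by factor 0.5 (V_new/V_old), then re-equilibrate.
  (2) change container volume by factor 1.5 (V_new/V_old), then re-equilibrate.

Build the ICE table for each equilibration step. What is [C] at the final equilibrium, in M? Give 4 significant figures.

Q₀ = 1.8617e-05 vs Keq = 1.0680e-05 ⇒ Q>K, reverse
Step 1:
                  D         C         J
  Initial     8.026   0.06099    0.5404
  Change    0.04469   -0.0149  -0.04469
  Equil       8.071   0.04609    0.4957
  solve Keq expr → x = -0.0149; check Q = 1.0680e-05
Then change container volume by factor 0.5 (V_new/V_old).
Step 2:
                  D         C         J
  Initial     16.14   0.09218    0.9914
  Change    0.08969   -0.0299  -0.08969
  Equil       16.23   0.06229    0.9017
  solve Keq expr → x = -0.0299; check Q = 1.0680e-05
Then change container volume by factor 1.5 (V_new/V_old).
Step 3:
                  D         C         J
  Initial     10.82   0.04152    0.6011
  Change   -0.03309   0.01103   0.03309
  Equil       10.79   0.05255    0.6342
  solve Keq expr → x = 0.01103; check Q = 1.0680e-05

[C]_eq = 0.05255 M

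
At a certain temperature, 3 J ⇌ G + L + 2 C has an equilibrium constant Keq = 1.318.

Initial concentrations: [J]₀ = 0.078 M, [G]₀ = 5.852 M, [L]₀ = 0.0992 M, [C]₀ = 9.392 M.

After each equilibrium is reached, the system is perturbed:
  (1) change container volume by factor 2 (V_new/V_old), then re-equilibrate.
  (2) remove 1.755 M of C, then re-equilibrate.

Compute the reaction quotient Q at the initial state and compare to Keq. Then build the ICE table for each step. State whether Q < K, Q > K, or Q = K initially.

Q₀ = 1.0791e+05 vs Keq = 1.318 ⇒ Q>K, reverse
Step 1:
                    J           G           L           C
  I             0.078       5.852      0.0992       9.392
  C            0.2972    -0.09906    -0.09906     -0.1981
  E            0.3752       5.753  1.4312e-04       9.194
  solve Keq expr → x = -0.09906; check Q = 1.318
Then change container volume by factor 2 (V_new/V_old).
Step 2:
                    J           G           L           C
  I            0.1876       2.876  7.1562e-05       4.597
  C       -2.1319e-04  7.1062e-05  7.1062e-05  1.4212e-04
  E            0.1874       2.877  1.4262e-04       4.597
  solve Keq expr → x = 7.1062e-05; check Q = 1.318
Then remove 1.755 M of C.
Step 3:
                    J           G           L           C
  I            0.1874       2.877  1.4262e-04       2.842
  C       -6.7902e-04  2.2634e-04  2.2634e-04  4.5268e-04
  E            0.1867       2.877  3.6896e-04       2.843
  solve Keq expr → x = 2.2634e-04; check Q = 1.318

Q₀ = 1.0791e+05; Q > K (proceeds reverse)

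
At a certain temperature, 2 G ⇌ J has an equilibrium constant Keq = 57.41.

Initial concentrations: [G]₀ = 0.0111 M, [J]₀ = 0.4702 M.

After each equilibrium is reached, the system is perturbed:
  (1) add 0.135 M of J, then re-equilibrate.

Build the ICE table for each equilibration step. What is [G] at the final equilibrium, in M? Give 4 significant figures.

[G]_eq = 0.09888 M

Q₀ = 3816 vs Keq = 57.41 ⇒ Q>K, reverse
Step 1:
                   G          J
  I           0.0111     0.4702
  C          0.07568   -0.03784
  E          0.08678     0.4324
  solve Keq expr → x = -0.03784; check Q = 57.41
Then add 0.135 M of J.
Step 2:
                   G          J
  I          0.08678     0.5674
  C           0.0121  -0.006049
  E          0.09888     0.5613
  solve Keq expr → x = -0.006049; check Q = 57.41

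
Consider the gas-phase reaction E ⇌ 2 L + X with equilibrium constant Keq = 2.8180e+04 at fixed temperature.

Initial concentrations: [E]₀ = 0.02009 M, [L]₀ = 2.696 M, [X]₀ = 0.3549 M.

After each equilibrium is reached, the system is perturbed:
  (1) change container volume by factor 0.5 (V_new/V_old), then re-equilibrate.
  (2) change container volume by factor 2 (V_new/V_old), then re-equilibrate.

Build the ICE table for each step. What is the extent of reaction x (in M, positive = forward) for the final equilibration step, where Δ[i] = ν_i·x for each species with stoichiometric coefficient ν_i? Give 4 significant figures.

Q₀ = 128.4 vs Keq = 2.8180e+04 ⇒ Q<K, forward
Step 1:
                    E           L           X
  I           0.02009       2.696      0.3549
  C          -0.01999     0.03998     0.01999
  E        9.9584e-05       2.736      0.3749
  solve Keq expr → x = 0.01999; check Q = 2.8180e+04
Then change container volume by factor 0.5 (V_new/V_old).
Step 2:
                    E           L           X
  I        1.9917e-04       5.472      0.7498
  C        5.9652e-04   -0.001193 -5.9652e-04
  E        7.9569e-04       5.471      0.7492
  solve Keq expr → x = -5.9652e-04; check Q = 2.8180e+04
Then change container volume by factor 2 (V_new/V_old).
Step 3:
                    E           L           X
  I        3.9785e-04       2.735      0.3746
  C       -2.9826e-04  5.9652e-04  2.9826e-04
  E        9.9584e-05       2.736      0.3749
  solve Keq expr → x = 2.9826e-04; check Q = 2.8180e+04

x = 2.9826e-04 M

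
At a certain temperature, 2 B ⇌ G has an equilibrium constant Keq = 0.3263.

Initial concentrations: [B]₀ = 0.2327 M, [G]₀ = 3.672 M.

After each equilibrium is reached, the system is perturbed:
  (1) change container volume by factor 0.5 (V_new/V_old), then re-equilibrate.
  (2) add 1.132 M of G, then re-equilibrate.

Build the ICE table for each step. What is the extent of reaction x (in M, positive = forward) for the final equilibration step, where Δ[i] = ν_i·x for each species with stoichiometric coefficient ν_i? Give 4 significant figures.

Q₀ = 67.81 vs Keq = 0.3263 ⇒ Q>K, reverse
Step 1:
                    B           G
  init         0.2327       3.672
  Δ             2.494      -1.247
  eq            2.726       2.425
  solve Keq expr → x = -1.247; check Q = 0.3263
Then change container volume by factor 0.5 (V_new/V_old).
Step 2:
                    B           G
  init          5.453        4.85
  Δ            -1.339      0.6697
  eq            4.113        5.52
  solve Keq expr → x = 0.6697; check Q = 0.3263
Then add 1.132 M of G.
Step 3:
                    B           G
  init          4.113       6.652
  Δ            0.3434     -0.1717
  eq            4.457        6.48
  solve Keq expr → x = -0.1717; check Q = 0.3263

x = -0.1717 M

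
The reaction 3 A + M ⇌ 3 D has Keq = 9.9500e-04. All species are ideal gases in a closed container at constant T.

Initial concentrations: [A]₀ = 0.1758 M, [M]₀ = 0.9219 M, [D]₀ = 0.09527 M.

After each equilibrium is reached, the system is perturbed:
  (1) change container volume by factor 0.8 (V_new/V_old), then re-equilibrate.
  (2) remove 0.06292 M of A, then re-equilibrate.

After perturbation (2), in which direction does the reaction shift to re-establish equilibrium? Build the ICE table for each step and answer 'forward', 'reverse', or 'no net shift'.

Q₀ = 0.1726 vs Keq = 9.9500e-04 ⇒ Q>K, reverse
Step 1:
                  A         M         D
  init       0.1758    0.9219   0.09527
  Δ         0.07108   0.02369  -0.07108
  eq         0.2469    0.9456   0.02419
  solve Keq expr → x = -0.02369; check Q = 9.9500e-04
Then change container volume by factor 0.8 (V_new/V_old).
Step 2:
                  A         M         D
  init       0.3086     1.182   0.03024
  Δ       -0.002106 -7.0208e-04  0.002106
  eq         0.3065     1.181   0.03235
  solve Keq expr → x = 7.0208e-04; check Q = 9.9500e-04
Then remove 0.06292 M of A.
Step 3:
                  A         M         D
  init       0.2436     1.181   0.03235
  Δ        0.005993  0.001998 -0.005993
  eq         0.2496     1.183   0.02635
  solve Keq expr → x = -0.001998; check Q = 9.9500e-04

Direction: reverse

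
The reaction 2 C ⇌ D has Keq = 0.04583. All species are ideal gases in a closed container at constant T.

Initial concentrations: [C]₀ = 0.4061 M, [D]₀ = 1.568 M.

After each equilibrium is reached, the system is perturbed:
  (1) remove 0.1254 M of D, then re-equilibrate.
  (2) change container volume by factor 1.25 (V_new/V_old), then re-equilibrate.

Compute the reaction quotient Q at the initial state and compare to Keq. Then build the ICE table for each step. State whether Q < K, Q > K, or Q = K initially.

Q₀ = 9.508 vs Keq = 0.04583 ⇒ Q>K, reverse
Step 1:
                    C           D
  I            0.4061       1.568
  C             2.409      -1.205
  E             2.816      0.3633
  solve Keq expr → x = -1.205; check Q = 0.04583
Then remove 0.1254 M of D.
Step 2:
                    C           D
  I             2.816      0.2379
  C           -0.1671     0.08355
  E             2.648      0.3215
  solve Keq expr → x = 0.08355; check Q = 0.04583
Then change container volume by factor 1.25 (V_new/V_old).
Step 3:
                    C           D
  I             2.119      0.2572
  C           0.07373    -0.03686
  E             2.192      0.2203
  solve Keq expr → x = -0.03686; check Q = 0.04583

Q₀ = 9.508; Q > K (proceeds reverse)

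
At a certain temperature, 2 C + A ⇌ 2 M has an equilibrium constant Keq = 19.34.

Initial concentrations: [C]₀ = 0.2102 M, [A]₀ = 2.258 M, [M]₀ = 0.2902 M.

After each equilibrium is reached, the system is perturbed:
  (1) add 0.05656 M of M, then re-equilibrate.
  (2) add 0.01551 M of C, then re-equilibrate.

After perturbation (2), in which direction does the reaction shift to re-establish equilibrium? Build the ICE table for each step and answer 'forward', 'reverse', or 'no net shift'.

Q₀ = 0.8441 vs Keq = 19.34 ⇒ Q<K, forward
Step 1:
                    C           A           M
  I            0.2102       2.258      0.2902
  C           -0.1435    -0.07175      0.1435
  E            0.0667       2.186      0.4337
  solve Keq expr → x = 0.07175; check Q = 19.34
Then add 0.05656 M of M.
Step 2:
                    C           A           M
  I            0.0667       2.186      0.4903
  C          0.007484    0.003742   -0.007484
  E           0.07418        2.19      0.4828
  solve Keq expr → x = -0.003742; check Q = 19.34
Then add 0.01551 M of C.
Step 3:
                    C           A           M
  I           0.08969        2.19      0.4828
  C          -0.01334   -0.006672     0.01334
  E           0.07635       2.183      0.4961
  solve Keq expr → x = 0.006672; check Q = 19.34

Direction: forward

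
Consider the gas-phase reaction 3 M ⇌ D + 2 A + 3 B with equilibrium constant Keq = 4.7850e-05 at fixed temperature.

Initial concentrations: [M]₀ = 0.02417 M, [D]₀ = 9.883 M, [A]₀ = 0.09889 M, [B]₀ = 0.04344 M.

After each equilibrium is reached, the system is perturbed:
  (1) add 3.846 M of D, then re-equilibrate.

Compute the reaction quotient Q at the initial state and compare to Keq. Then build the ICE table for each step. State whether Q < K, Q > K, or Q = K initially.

Q₀ = 0.5611 vs Keq = 4.7850e-05 ⇒ Q>K, reverse
Step 1:
                    M           D           A           B
  Initial     0.02417       9.883     0.09889     0.04344
  Change      0.03751     -0.0125    -0.02501    -0.03751
  Equil       0.06168        9.87     0.07388    0.005929
  solve Keq expr → x = -0.0125; check Q = 4.7850e-05
Then add 3.846 M of D.
Step 2:
                    M           D           A           B
  Initial     0.06168       13.72     0.07388    0.005929
  Change   5.5062e-04 -1.8354e-04 -3.6708e-04 -5.5062e-04
  Equil       0.06223       13.72     0.07352    0.005378
  solve Keq expr → x = -1.8354e-04; check Q = 4.7850e-05

Q₀ = 0.5611; Q > K (proceeds reverse)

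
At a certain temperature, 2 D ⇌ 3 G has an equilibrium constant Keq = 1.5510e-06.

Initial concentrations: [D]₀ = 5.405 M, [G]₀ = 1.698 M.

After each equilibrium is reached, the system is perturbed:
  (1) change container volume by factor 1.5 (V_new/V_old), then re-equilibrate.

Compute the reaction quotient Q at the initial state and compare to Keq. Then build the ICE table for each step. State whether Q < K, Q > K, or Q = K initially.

Q₀ = 0.1676 vs Keq = 1.5510e-06 ⇒ Q>K, reverse
Step 1:
                    D           G
  init          5.405       1.698
  Δ             1.105      -1.658
  eq             6.51     0.04036
  solve Keq expr → x = -0.5525; check Q = 1.5510e-06
Then change container volume by factor 1.5 (V_new/V_old).
Step 2:
                    D           G
  init           4.34     0.02691
  Δ         -0.002588    0.003881
  eq            4.337     0.03079
  solve Keq expr → x = 0.001294; check Q = 1.5510e-06

Q₀ = 0.1676; Q > K (proceeds reverse)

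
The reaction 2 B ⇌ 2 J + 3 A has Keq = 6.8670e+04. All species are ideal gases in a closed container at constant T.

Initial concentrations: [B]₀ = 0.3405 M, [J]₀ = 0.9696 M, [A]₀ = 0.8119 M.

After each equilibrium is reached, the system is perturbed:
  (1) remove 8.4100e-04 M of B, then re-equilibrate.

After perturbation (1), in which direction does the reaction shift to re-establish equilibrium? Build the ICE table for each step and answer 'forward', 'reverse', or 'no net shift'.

Direction: reverse

Q₀ = 4.34 vs Keq = 6.8670e+04 ⇒ Q<K, forward
Step 1:
                  B         J         A
  Initial    0.3405    0.9696    0.8119
  Change     -0.333     0.333    0.4996
  Equil    0.007466     1.303     1.311
  solve Keq expr → x = 0.1665; check Q = 6.8670e+04
Then remove 8.4100e-04 M of B.
Step 2:
                  B         J         A
  Initial  0.006625     1.303     1.311
  Change  8.2570e-04 -8.2570e-04 -0.001239
  Equil     0.00745     1.302      1.31
  solve Keq expr → x = -4.1285e-04; check Q = 6.8670e+04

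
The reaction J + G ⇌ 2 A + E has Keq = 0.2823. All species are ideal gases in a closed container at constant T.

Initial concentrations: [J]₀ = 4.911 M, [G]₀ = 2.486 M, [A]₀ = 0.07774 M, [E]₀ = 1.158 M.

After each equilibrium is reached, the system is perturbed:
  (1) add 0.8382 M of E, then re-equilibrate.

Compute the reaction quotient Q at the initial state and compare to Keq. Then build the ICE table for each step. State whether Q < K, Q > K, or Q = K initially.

Q₀ = 5.7323e-04 vs Keq = 0.2823 ⇒ Q<K, forward
Step 1:
                   J          G          A          E
  init         4.911      2.486    0.07774      1.158
  Δ          -0.5513    -0.5513      1.103     0.5513
  eq            4.36      1.935       1.18      1.709
  solve Keq expr → x = 0.5513; check Q = 0.2823
Then add 0.8382 M of E.
Step 2:
                   J          G          A          E
  init          4.36      1.935       1.18      2.547
  Δ          0.08338    0.08338    -0.1668   -0.08338
  eq           4.443      2.018      1.014      2.464
  solve Keq expr → x = -0.08338; check Q = 0.2823

Q₀ = 5.7323e-04; Q < K (proceeds forward)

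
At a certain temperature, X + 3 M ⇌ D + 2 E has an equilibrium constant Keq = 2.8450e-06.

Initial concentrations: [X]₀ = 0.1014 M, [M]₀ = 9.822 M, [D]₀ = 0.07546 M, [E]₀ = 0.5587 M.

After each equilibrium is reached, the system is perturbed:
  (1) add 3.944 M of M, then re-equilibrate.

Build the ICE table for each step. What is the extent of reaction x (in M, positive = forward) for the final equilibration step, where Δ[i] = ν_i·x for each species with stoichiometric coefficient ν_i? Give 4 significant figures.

x = 0.004438 M

Q₀ = 2.4515e-04 vs Keq = 2.8450e-06 ⇒ Q>K, reverse
Step 1:
                   X          M          D          E
  I           0.1014      9.822    0.07546     0.5587
  C          0.07253     0.2176   -0.07253    -0.1451
  E           0.1739      10.04   0.002927     0.4136
  solve Keq expr → x = -0.07253; check Q = 2.8450e-06
Then add 3.944 M of M.
Step 2:
                   X          M          D          E
  I           0.1739      13.98   0.002927     0.4136
  C        -0.004438   -0.01332   0.004438   0.008877
  E           0.1695      13.97   0.007365     0.4225
  solve Keq expr → x = 0.004438; check Q = 2.8450e-06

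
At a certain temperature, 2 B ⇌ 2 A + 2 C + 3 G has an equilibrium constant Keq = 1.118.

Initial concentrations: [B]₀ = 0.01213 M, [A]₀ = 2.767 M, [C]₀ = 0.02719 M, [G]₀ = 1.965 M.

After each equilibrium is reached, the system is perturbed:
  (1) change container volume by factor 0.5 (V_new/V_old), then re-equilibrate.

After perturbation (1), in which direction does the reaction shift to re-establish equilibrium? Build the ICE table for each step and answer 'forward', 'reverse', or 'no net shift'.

Direction: reverse

Q₀ = 291.9 vs Keq = 1.118 ⇒ Q>K, reverse
Step 1:
                   B          A          C          G
  I          0.01213      2.767    0.02719      1.965
  C          0.02226   -0.02226   -0.02226   -0.03338
  E          0.03439      2.745   0.004934      1.932
  solve Keq expr → x = -0.01113; check Q = 1.118
Then change container volume by factor 0.5 (V_new/V_old).
Step 2:
                   B          A          C          G
  I          0.06877      5.489   0.009868      3.863
  C         0.007911  -0.007911  -0.007911   -0.01187
  E          0.07668      5.482   0.001957      3.851
  solve Keq expr → x = -0.003956; check Q = 1.118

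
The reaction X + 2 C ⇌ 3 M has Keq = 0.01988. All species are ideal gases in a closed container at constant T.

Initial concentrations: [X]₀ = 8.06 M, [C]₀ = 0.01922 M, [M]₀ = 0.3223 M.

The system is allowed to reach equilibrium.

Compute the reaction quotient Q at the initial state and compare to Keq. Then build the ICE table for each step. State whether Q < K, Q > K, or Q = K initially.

Q₀ = 11.24; Q > K (proceeds reverse)

Q₀ = 11.24 vs Keq = 0.01988 ⇒ Q>K, reverse
Step 1:
                   X          C          M
  init          8.06    0.01922     0.3223
  Δ           0.0591     0.1182    -0.1773
  eq           8.119     0.1374      0.145
  solve Keq expr → x = -0.0591; check Q = 0.01988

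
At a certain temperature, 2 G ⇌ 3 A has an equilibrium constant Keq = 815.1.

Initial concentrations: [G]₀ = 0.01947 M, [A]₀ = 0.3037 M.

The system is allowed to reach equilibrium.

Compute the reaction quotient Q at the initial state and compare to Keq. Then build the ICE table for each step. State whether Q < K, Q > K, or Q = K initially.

Q₀ = 73.89; Q < K (proceeds forward)

Q₀ = 73.89 vs Keq = 815.1 ⇒ Q<K, forward
Step 1:
                    G           A
  Initial     0.01947      0.3037
  Change     -0.01303     0.01955
  Equil      0.006437      0.3232
  solve Keq expr → x = 0.006516; check Q = 815.1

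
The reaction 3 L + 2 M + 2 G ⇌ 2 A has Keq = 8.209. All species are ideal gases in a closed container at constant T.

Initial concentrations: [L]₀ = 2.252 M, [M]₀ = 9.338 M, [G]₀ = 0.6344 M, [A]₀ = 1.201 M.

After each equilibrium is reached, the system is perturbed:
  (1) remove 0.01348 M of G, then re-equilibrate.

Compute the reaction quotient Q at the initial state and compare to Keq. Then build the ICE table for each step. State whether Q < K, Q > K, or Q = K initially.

Q₀ = 0.003599 vs Keq = 8.209 ⇒ Q<K, forward
Step 1:
                    L           M           G           A
  I             2.252       9.338      0.6344       1.201
  C           -0.8846     -0.5897     -0.5897      0.5897
  E             1.367       8.748     0.04468       1.791
  solve Keq expr → x = 0.2949; check Q = 8.209
Then remove 0.01348 M of G.
Step 2:
                    L           M           G           A
  I             1.367       8.748      0.0312       1.791
  C           0.01835     0.01224     0.01224    -0.01224
  E             1.386       8.761     0.04343       1.778
  solve Keq expr → x = -0.006118; check Q = 8.209

Q₀ = 0.003599; Q < K (proceeds forward)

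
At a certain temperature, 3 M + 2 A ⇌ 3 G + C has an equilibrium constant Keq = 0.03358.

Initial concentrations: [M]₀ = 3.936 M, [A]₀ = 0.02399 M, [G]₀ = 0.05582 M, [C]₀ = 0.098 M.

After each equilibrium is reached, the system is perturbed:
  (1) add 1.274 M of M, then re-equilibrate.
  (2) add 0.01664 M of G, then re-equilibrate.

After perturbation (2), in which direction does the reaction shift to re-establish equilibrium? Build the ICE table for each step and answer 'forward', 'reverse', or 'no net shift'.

Q₀ = 4.8570e-04 vs Keq = 0.03358 ⇒ Q<K, forward
Step 1:
                    M           A           G           C
  init          3.936     0.02399     0.05582       0.098
  Δ          -0.02762    -0.01842     0.02762    0.009208
  eq            3.908    0.005574     0.08344      0.1072
  solve Keq expr → x = 0.009208; check Q = 0.03358
Then add 1.274 M of M.
Step 2:
                    M           A           G           C
  init          5.182    0.005574     0.08344      0.1072
  Δ           -0.0026   -0.001733      0.0026  8.6657e-04
  eq             5.18    0.003841     0.08604      0.1081
  solve Keq expr → x = 8.6657e-04; check Q = 0.03358
Then add 0.01664 M of G.
Step 3:
                    M           A           G           C
  init           5.18    0.003841      0.1027      0.1081
  Δ          0.001558    0.001039   -0.001558 -5.1945e-04
  eq            5.181     0.00488      0.1011      0.1076
  solve Keq expr → x = -5.1945e-04; check Q = 0.03358

Direction: reverse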